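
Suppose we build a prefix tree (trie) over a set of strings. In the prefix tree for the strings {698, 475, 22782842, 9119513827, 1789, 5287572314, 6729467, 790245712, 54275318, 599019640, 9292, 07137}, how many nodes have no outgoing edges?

12

Leaves are exactly the stored words that no other stored word extends.
Those words: "07137", "1789", "22782842", "475", "5287572314", "54275318", "599019640", "6729467", "698", "790245712", "9119513827", "9292"
Leaf count: 12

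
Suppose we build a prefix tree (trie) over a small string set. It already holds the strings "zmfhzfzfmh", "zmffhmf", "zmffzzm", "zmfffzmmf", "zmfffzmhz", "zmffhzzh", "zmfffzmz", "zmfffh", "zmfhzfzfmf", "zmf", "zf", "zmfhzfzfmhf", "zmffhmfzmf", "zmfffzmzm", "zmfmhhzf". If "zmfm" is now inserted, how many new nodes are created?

"zmfm" is already a full path in the trie; only an end-marker is added.
No new nodes are needed: 0.

0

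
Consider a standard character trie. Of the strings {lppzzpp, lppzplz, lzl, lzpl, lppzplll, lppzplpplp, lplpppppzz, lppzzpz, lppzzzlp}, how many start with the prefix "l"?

Traverse to the node for "l", then collect every word in that subtree.
Words under "l": lplpppppzz, lppzplll, lppzplpplp, lppzplz, lppzzpp, lppzzpz, lppzzzlp, lzl, lzpl
Count: 9

9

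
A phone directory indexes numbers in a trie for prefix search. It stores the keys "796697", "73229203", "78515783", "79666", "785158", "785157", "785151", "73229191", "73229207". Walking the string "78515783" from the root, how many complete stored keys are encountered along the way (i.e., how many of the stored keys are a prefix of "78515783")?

2

Traverse "78515783" character by character; count nodes along the way that are marked as word ends.
Prefixes of the query that are stored words: "785157", "78515783"
Count: 2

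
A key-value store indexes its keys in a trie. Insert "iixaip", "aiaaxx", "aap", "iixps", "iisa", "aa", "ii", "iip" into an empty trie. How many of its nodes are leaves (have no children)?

6

A leaf is a node with no children — equivalently, the end of a word that is not a proper prefix of any other stored word.
Those words: "aap", "aiaaxx", "iip", "iisa", "iixaip", "iixps"
Leaf count: 6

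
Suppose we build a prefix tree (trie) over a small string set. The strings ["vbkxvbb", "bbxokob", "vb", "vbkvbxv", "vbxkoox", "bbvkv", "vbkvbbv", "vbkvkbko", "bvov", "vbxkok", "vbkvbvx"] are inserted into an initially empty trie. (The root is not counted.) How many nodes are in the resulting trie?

38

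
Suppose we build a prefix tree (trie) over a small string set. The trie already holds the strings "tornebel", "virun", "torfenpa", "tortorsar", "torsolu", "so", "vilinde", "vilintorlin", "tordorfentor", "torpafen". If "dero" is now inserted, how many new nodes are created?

Nothing in the trie begins with "d"; the whole of "dero" is new.
4 − 0 = 4 new nodes.

4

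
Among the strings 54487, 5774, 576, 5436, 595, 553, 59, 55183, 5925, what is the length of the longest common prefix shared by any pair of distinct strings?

Look for the deepest trie node that still has at least two words in its subtree.
e.g. "5436" and "54487" share the prefix "54" of length 2; no pair shares a longer one.
Longest shared-prefix length: 2

2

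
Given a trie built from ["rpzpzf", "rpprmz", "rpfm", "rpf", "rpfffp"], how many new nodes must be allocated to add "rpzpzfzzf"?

3

The longest prefix of "rpzpzfzzf" already in the trie is "rpzpzf" (length 6).
New nodes needed: |"rpzpzfzzf"| − 6 = 9 − 6 = 3.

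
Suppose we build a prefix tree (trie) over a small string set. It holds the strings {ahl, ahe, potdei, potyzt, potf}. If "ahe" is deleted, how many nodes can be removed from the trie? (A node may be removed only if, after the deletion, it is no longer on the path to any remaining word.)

1

A node on "ahe"'s path can go only if nothing else ends at it or branches off below it.
The suffix "e" (1 node) is used only by "ahe"; the node for "ah" still has the child "l", so pruning stops there.
Nodes removed: 1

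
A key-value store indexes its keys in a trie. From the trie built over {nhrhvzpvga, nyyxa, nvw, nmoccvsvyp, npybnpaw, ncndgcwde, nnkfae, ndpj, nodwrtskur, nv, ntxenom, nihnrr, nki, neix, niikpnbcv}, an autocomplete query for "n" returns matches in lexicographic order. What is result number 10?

Filter for "n…" and sort: "ncndgcwde", "ndpj", "neix", "nhrhvzpvga", "nihnrr", "niikpnbcv", "nki", "nmoccvsvyp", "nnkfae", "nodwrtskur", "npybnpaw", "ntxenom", "nv", "nvw", "nyyxa"
The 10th is nodwrtskur.

nodwrtskur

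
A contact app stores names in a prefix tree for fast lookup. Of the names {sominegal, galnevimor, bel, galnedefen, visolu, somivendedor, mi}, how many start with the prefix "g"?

2

Traverse to the node for "g", then collect every word in that subtree.
Words under "g": galnedefen, galnevimor
Count: 2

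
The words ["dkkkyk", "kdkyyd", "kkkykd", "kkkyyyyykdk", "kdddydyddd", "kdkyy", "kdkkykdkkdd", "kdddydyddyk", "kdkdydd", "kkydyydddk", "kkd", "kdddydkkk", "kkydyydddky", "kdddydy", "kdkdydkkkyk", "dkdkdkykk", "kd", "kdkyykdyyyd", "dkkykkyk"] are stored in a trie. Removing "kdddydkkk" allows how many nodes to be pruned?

Walk "kdddydkkk" from the leaf back toward the root, removing each node that no remaining word uses.
The suffix "kkk" (3 nodes) is used only by "kdddydkkk"; the node for "kdddyd" still has the child "y", so pruning stops there.
Nodes removed: 3

3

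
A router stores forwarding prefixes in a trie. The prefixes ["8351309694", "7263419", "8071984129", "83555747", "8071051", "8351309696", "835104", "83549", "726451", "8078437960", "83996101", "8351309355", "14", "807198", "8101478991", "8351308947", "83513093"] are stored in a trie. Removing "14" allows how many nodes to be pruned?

2

Walk "14" from the leaf back toward the root, removing each node that no remaining word uses.
No other word shares any prefix with "14", so all 2 of its nodes go.
Nodes removed: 2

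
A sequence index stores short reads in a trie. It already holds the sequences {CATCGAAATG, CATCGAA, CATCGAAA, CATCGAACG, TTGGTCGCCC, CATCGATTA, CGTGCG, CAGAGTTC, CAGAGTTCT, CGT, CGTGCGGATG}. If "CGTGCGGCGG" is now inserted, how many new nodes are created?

The longest prefix of "CGTGCGGCGG" already in the trie is "CGTGCGG" (length 7).
Each of the 3 remaining characters creates one node.

3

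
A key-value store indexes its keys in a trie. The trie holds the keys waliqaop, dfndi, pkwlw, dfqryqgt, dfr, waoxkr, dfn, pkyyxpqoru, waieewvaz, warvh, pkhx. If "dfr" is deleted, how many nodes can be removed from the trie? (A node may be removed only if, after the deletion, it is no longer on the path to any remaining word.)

1

Walk "dfr" from the leaf back toward the root, removing each node that no remaining word uses.
The suffix "r" (1 node) is used only by "dfr"; the node for "df" still has the child "n", so pruning stops there.
Nodes removed: 1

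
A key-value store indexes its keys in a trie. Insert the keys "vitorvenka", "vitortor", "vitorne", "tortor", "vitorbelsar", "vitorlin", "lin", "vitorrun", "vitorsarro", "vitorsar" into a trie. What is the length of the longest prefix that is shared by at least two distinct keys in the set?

Equivalently: take the maximum, over all pairs, of their longest common prefix length.
e.g. "vitorsar" and "vitorsarro" share the prefix "vitorsar" of length 8; no pair shares a longer one.
Longest shared-prefix length: 8

8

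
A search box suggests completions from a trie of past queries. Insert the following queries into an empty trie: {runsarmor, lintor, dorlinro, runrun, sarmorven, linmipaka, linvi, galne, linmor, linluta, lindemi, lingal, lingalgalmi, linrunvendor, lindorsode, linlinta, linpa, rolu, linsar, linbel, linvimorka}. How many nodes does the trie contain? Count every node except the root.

101

Insert word by word; a character creates a node only if that edge doesn't already exist:
  "runsarmor" → 9 new (r, u, n, s, a, r, m, o, r)
  "lintor" → 6 new (l, i, n, t, o, r)
  "dorlinro" → 8 new (d, o, r, l, i, n, r, o)
  "runrun" → prefix "run" already present; 3 new (r, u, n)
  "sarmorven" → 9 new (s, a, r, m, o, r, v, e, n)
  "linmipaka" → prefix "lin" already present; 6 new (m, i, p, a, k, a)
  "linvi" → prefix "lin" already present; 2 new (v, i)
  "galne" → 5 new (g, a, l, n, e)
  "linmor" → prefix "linm" already present; 2 new (o, r)
  "linluta" → prefix "lin" already present; 4 new (l, u, t, a)
  "lindemi" → prefix "lin" already present; 4 new (d, e, m, i)
  "lingal" → prefix "lin" already present; 3 new (g, a, l)
  "lingalgalmi" → prefix "lingal" already present; 5 new (g, a, l, m, i)
  "linrunvendor" → prefix "lin" already present; 9 new (r, u, n, v, e, n, d, o, r)
  "lindorsode" → prefix "lind" already present; 6 new (o, r, s, o, d, e)
  "linlinta" → prefix "linl" already present; 4 new (i, n, t, a)
  "linpa" → prefix "lin" already present; 2 new (p, a)
  "rolu" → prefix "r" already present; 3 new (o, l, u)
  "linsar" → prefix "lin" already present; 3 new (s, a, r)
  "linbel" → prefix "lin" already present; 3 new (b, e, l)
  "linvimorka" → prefix "linvi" already present; 5 new (m, o, r, k, a)
Total nodes = 9 + 6 + 8 + 3 + 9 + 6 + 2 + 5 + 2 + 4 + 4 + 3 + 5 + 9 + 6 + 4 + 2 + 3 + 3 + 3 + 5 = 101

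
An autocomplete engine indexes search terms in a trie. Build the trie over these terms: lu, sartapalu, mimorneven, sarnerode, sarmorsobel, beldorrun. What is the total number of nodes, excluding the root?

44

For each word, the new-node count is its length minus the longest prefix already in the trie:
  "lu" → 2 new (l, u)
  "sartapalu" → 9 new (s, a, r, t, a, p, a, l, u)
  "mimorneven" → 10 new (m, i, m, o, r, n, e, v, e, n)
  "sarnerode" → prefix "sar" already present; 6 new (n, e, r, o, d, e)
  "sarmorsobel" → prefix "sar" already present; 8 new (m, o, r, s, o, b, e, l)
  "beldorrun" → 9 new (b, e, l, d, o, r, r, u, n)
Total nodes = 2 + 9 + 10 + 6 + 8 + 9 = 44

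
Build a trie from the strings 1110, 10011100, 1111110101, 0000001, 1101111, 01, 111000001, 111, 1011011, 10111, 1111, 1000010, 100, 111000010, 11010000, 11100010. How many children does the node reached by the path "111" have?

Follow the path "111" to its node, then look at its outgoing edges.
Distinct next characters after "111": 0, 1.
That node has 2 child edges.

2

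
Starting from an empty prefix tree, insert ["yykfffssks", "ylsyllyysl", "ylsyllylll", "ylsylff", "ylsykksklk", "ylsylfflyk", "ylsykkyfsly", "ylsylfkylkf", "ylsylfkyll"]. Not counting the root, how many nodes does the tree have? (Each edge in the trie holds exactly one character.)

44

For each word, the new-node count is its length minus the longest prefix already in the trie:
  "yykfffssks" → 10 new (y, y, k, f, f, f, s, s, k, s)
  "ylsyllyysl" → prefix "y" already present; 9 new (l, s, y, l, l, y, y, s, l)
  "ylsyllylll" → prefix "ylsylly" already present; 3 new (l, l, l)
  "ylsylff" → prefix "ylsyl" already present; 2 new (f, f)
  "ylsykksklk" → prefix "ylsy" already present; 6 new (k, k, s, k, l, k)
  "ylsylfflyk" → prefix "ylsylff" already present; 3 new (l, y, k)
  "ylsykkyfsly" → prefix "ylsykk" already present; 5 new (y, f, s, l, y)
  "ylsylfkylkf" → prefix "ylsylf" already present; 5 new (k, y, l, k, f)
  "ylsylfkyll" → prefix "ylsylfkyl" already present; 1 new (l)
Total nodes = 10 + 9 + 3 + 2 + 6 + 3 + 5 + 5 + 1 = 44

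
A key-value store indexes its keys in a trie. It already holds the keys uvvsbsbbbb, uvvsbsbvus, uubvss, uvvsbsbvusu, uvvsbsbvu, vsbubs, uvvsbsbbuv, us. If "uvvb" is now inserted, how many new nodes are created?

The longest prefix of "uvvb" already in the trie is "uvv" (length 3).
So 4 − 3 = 1 new nodes.

1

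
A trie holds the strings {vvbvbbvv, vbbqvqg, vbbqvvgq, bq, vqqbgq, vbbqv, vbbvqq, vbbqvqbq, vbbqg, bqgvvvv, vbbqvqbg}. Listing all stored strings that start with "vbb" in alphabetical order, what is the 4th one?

vbbqvqbq

Words with prefix "vbb", in lexicographic order: "vbbqg", "vbbqv", "vbbqvqbg", "vbbqvqbq", "vbbqvqg", "vbbqvvgq", "vbbvqq"
The 4th is vbbqvqbq.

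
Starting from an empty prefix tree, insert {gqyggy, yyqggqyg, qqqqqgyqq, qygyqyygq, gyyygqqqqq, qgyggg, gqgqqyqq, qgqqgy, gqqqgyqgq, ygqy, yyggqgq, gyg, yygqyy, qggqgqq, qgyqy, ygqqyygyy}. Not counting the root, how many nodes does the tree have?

Trace insertions, counting only characters that open a new branch:
  "gqyggy" → 6 new (g, q, y, g, g, y)
  "yyqggqyg" → 8 new (y, y, q, g, g, q, y, g)
  "qqqqqgyqq" → 9 new (q, q, q, q, q, g, y, q, q)
  "qygyqyygq" → prefix "q" already present; 8 new (y, g, y, q, y, y, g, q)
  "gyyygqqqqq" → prefix "g" already present; 9 new (y, y, y, g, q, q, q, q, q)
  "qgyggg" → prefix "q" already present; 5 new (g, y, g, g, g)
  "gqgqqyqq" → prefix "gq" already present; 6 new (g, q, q, y, q, q)
  "qgqqgy" → prefix "qg" already present; 4 new (q, q, g, y)
  "gqqqgyqgq" → prefix "gq" already present; 7 new (q, q, g, y, q, g, q)
  "ygqy" → prefix "y" already present; 3 new (g, q, y)
  "yyggqgq" → prefix "yy" already present; 5 new (g, g, q, g, q)
  "gyg" → prefix "gy" already present; 1 new (g)
  "yygqyy" → prefix "yyg" already present; 3 new (q, y, y)
  "qggqgqq" → prefix "qg" already present; 5 new (g, q, g, q, q)
  "qgyqy" → prefix "qgy" already present; 2 new (q, y)
  "ygqqyygyy" → prefix "ygq" already present; 6 new (q, y, y, g, y, y)
Total nodes = 6 + 8 + 9 + 8 + 9 + 5 + 6 + 4 + 7 + 3 + 5 + 1 + 3 + 5 + 2 + 6 = 87

87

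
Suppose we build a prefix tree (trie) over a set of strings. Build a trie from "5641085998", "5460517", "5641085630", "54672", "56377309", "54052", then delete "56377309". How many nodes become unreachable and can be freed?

A node on "56377309"'s path can go only if nothing else ends at it or branches off below it.
The suffix "377309" (6 nodes) is used only by "56377309"; the node for "56" still has the child "4", so pruning stops there.
Nodes removed: 6

6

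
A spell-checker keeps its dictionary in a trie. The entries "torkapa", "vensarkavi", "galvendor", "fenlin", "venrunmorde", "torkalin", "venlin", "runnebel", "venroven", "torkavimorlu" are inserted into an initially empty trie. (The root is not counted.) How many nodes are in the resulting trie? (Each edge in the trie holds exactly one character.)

Count nodes per top-level branch (shared prefixes stored once):
  'f'-branch (fenlin): 6 nodes
  'g'-branch (galvendor): 9 nodes
  'r'-branch (runnebel): 8 nodes
  't'-branch (torkalin, torkapa, torkavimorlu): 17 nodes
  'v'-branch (venlin, venroven, venrunmorde, vensarkavi): 25 nodes
Sum: 65

65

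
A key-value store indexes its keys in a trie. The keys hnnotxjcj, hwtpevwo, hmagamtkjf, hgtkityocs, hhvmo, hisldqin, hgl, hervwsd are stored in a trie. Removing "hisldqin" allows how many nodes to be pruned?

A node on "hisldqin"'s path can go only if nothing else ends at it or branches off below it.
The suffix "isldqin" (7 nodes) is used only by "hisldqin"; the node for "h" still has the child "n", so pruning stops there.
Nodes removed: 7

7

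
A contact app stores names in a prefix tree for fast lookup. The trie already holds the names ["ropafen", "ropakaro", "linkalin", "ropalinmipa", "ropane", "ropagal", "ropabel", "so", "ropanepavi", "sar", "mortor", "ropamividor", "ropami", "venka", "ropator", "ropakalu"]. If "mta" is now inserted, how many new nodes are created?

2

"m" is already a path in the trie; the remaining "ta" must be added.
New nodes needed: |"mta"| − 1 = 3 − 1 = 2.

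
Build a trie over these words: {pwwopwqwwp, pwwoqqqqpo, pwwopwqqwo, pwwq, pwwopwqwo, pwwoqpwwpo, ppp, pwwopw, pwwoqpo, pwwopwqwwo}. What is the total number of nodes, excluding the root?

Count nodes per top-level branch (shared prefixes stored once):
  'p'-branch (ppp, pwwopw, pwwopwqqwo, pwwopwqwo, pwwopwqwwo, pwwopwqwwp, pwwoqpo, pwwoqpwwpo, pwwoqqqqpo, pwwq): 30 nodes
Sum: 30

30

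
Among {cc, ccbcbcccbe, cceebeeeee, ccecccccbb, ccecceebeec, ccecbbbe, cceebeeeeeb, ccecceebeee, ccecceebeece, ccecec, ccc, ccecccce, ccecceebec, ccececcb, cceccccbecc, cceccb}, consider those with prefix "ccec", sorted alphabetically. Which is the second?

Words with prefix "ccec", in lexicographic order: "ccecbbbe", "cceccb", "cceccccbecc", "ccecccccbb", "ccecccce", "ccecceebec", "ccecceebeec", "ccecceebeece", "ccecceebeee", "ccecec", "ccececcb"
The 2nd is cceccb.

cceccb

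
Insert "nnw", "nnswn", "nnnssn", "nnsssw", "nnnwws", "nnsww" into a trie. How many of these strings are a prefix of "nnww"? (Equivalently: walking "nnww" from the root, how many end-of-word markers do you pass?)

1

Check each prefix of "nnww" against the stored set — each match is an end-marker on the path.
Prefixes of the query that are stored words: "nnw"
Count: 1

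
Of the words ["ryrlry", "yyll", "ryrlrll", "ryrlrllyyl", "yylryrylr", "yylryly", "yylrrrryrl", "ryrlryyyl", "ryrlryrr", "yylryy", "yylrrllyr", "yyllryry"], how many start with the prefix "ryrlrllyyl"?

1

Filter for entries beginning with "ryrlrllyyl":
Matches: "ryrlrllyyl"
Count: 1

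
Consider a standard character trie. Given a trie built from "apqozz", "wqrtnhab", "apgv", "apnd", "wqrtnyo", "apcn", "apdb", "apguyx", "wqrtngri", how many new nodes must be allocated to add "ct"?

2

No existing word starts with "c", so every character of "ct" needs a new node.
2 − 0 = 2 new nodes.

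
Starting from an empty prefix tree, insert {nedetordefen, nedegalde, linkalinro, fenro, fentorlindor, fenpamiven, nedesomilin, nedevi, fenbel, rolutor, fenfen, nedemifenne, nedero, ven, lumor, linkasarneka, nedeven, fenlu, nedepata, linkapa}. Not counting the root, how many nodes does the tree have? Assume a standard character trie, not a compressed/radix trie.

Count nodes per top-level branch (shared prefixes stored once):
  'f'-branch (fenbel, fenfen, fenlu, fenpamiven, fenro, fentorlindor): 29 nodes
  'l'-branch (linkalinro, linkapa, linkasarneka, lumor): 23 nodes
  'n'-branch (nedegalde, nedemifenne, nedepata, nedero, nedesomilin, nedetordefen, nedeven, nedevi): 41 nodes
  'r'-branch (rolutor): 7 nodes
  'v'-branch (ven): 3 nodes
Sum: 103

103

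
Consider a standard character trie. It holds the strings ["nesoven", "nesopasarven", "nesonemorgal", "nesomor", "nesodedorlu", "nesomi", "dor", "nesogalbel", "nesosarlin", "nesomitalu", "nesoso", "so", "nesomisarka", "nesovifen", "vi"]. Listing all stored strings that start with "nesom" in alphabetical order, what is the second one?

DFS of the "nesom" subtree visits, in order: "nesomi", "nesomisarka", "nesomitalu", "nesomor"
The 2nd is nesomisarka.

nesomisarka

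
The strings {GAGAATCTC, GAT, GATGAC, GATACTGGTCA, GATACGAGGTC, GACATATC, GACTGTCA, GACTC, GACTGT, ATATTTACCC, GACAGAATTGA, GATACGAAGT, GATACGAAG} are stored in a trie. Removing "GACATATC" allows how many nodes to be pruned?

After clearing the end-marker at "GACATATC", prune upward until reaching a node still needed by another word.
The suffix "TATC" (4 nodes) is used only by "GACATATC"; the node for "GACA" still has the child "G", so pruning stops there.
Nodes removed: 4

4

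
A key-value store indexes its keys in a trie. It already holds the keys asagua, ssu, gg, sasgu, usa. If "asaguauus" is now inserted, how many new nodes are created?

The longest prefix of "asaguauus" already in the trie is "asagua" (length 6).
So 9 − 6 = 3 new nodes.

3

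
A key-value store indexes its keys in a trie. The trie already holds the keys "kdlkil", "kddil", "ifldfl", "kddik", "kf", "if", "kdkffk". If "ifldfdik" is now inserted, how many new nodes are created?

Walking "ifldfdik" from the root, the first 5 characters ("ifldf") follow existing edges; "d" is the first miss.
So 8 − 5 = 3 new nodes.

3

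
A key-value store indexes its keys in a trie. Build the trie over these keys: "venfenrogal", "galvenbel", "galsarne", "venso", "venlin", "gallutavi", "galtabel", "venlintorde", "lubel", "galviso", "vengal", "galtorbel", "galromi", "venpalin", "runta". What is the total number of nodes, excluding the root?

76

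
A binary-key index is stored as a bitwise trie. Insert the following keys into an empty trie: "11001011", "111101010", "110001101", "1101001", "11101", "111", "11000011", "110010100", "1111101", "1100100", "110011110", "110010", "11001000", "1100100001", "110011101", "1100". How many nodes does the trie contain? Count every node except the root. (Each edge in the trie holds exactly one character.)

For each word, the new-node count is its length minus the longest prefix already in the trie:
  "11001011" → 8 new (1, 1, 0, 0, 1, 0, 1, 1)
  "111101010" → prefix "11" already present; 7 new (1, 1, 0, 1, 0, 1, 0)
  "110001101" → prefix "1100" already present; 5 new (0, 1, 1, 0, 1)
  "1101001" → prefix "110" already present; 4 new (1, 0, 0, 1)
  "11101" → prefix "111" already present; 2 new (0, 1)
  "111" → prefix "111" already present; 0 new (none)
  "11000011" → prefix "11000" already present; 3 new (0, 1, 1)
  "110010100" → prefix "1100101" already present; 2 new (0, 0)
  "1111101" → prefix "1111" already present; 3 new (1, 0, 1)
  "1100100" → prefix "110010" already present; 1 new (0)
  "110011110" → prefix "11001" already present; 4 new (1, 1, 1, 0)
  "110010" → prefix "110010" already present; 0 new (none)
  "11001000" → prefix "1100100" already present; 1 new (0)
  "1100100001" → prefix "11001000" already present; 2 new (0, 1)
  "110011101" → prefix "1100111" already present; 2 new (0, 1)
  "1100" → prefix "1100" already present; 0 new (none)
Total nodes = 8 + 7 + 5 + 4 + 2 + 0 + 3 + 2 + 3 + 1 + 4 + 0 + 1 + 2 + 2 + 0 = 44

44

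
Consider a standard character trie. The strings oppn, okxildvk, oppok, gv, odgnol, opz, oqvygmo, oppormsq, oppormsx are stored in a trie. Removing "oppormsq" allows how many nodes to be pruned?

Walk "oppormsq" from the leaf back toward the root, removing each node that no remaining word uses.
The suffix "q" (1 node) is used only by "oppormsq"; the node for "opporms" still has the child "x", so pruning stops there.
Nodes removed: 1

1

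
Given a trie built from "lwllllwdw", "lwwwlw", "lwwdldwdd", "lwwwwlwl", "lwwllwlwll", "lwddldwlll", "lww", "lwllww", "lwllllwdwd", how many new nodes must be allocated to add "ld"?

1

The longest prefix of "ld" already in the trie is "l" (length 1).
New nodes needed: |"ld"| − 1 = 2 − 1 = 1.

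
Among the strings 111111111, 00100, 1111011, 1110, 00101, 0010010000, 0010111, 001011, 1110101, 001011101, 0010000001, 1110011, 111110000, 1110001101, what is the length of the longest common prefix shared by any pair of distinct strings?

Equivalently: take the maximum, over all pairs, of their longest common prefix length.
"0010111" and "001011101" agree on "0010111" (7 characters) before diverging; nothing deeper is shared.
Longest shared-prefix length: 7

7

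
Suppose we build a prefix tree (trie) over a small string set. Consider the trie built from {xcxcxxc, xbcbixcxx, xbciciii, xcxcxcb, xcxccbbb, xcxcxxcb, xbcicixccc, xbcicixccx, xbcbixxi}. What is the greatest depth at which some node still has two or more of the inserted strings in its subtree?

The deepest shared node is where two words last agree before diverging.
e.g. "xbcicixccc" and "xbcicixccx" share the prefix "xbcicixcc" of length 9; no pair shares a longer one.
Longest shared-prefix length: 9

9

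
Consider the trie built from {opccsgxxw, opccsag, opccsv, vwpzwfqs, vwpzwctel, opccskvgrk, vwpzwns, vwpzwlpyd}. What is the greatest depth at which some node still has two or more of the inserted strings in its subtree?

5

Look for the deepest trie node that still has at least two words in its subtree.
e.g. "opccsag" and "opccsgxxw" share the prefix "opccs" of length 5; no pair shares a longer one.
Longest shared-prefix length: 5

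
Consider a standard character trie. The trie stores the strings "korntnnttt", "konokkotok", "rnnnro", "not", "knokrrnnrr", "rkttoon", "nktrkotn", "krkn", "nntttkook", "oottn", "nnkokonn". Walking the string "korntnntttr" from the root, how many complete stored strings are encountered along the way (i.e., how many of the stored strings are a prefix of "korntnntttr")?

Check each prefix of "korntnntttr" against the stored set — each match is an end-marker on the path.
Prefixes of the query that are stored words: "korntnnttt"
Count: 1

1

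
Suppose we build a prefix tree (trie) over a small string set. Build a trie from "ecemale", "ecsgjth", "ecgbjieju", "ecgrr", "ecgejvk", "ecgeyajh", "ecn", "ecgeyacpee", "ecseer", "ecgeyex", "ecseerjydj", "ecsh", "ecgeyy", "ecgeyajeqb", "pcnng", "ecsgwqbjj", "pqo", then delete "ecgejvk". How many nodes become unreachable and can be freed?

A node on "ecgejvk"'s path can go only if nothing else ends at it or branches off below it.
The suffix "jvk" (3 nodes) is used only by "ecgejvk"; the node for "ecge" still has the child "y", so pruning stops there.
Nodes removed: 3

3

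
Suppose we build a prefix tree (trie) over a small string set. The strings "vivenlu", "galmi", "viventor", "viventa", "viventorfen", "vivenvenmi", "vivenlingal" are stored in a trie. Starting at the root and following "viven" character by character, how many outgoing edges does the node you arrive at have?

3

The children of the "viven" node are the distinct next characters among strings starting with "viven".
Characters that immediately follow "viven" among the stored strings: {l, t, v}.
That node has 3 child edges.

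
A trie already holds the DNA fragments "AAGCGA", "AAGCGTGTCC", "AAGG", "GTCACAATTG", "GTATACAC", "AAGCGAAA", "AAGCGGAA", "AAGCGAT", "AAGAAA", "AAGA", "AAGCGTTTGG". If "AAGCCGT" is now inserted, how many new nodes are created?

3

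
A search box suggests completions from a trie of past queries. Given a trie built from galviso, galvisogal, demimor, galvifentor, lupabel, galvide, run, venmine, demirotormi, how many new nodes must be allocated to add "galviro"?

2

Walking "galviro" from the root, the first 5 characters ("galvi") follow existing edges; "r" is the first miss.
So 7 − 5 = 2 new nodes.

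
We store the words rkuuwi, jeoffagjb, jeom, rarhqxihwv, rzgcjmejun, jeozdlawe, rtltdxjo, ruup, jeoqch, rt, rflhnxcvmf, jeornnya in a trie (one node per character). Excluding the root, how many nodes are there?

Count nodes per top-level branch (shared prefixes stored once):
  'j'-branch (jeoffagjb, jeom, jeoqch, jeornnya, jeozdlawe): 24 nodes
  'r'-branch (rarhqxihwv, rflhnxcvmf, rkuuwi, rt, rtltdxjo, ruup, rzgcjmejun): 43 nodes
Sum: 67

67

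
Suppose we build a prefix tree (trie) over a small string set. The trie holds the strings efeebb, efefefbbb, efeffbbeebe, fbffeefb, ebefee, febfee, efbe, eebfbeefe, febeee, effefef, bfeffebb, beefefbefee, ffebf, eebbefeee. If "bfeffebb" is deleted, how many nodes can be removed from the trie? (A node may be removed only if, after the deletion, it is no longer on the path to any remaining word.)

After clearing the end-marker at "bfeffebb", prune upward until reaching a node still needed by another word.
The suffix "feffebb" (7 nodes) is used only by "bfeffebb"; the node for "b" still has the child "e", so pruning stops there.
Nodes removed: 7

7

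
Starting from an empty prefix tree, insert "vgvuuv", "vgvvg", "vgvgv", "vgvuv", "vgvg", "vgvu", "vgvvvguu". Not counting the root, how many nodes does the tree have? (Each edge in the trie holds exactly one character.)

15

For each word, the new-node count is its length minus the longest prefix already in the trie:
  "vgvuuv" → 6 new (v, g, v, u, u, v)
  "vgvvg" → prefix "vgv" already present; 2 new (v, g)
  "vgvgv" → prefix "vgv" already present; 2 new (g, v)
  "vgvuv" → prefix "vgvu" already present; 1 new (v)
  "vgvg" → prefix "vgvg" already present; 0 new (none)
  "vgvu" → prefix "vgvu" already present; 0 new (none)
  "vgvvvguu" → prefix "vgvv" already present; 4 new (v, g, u, u)
Total nodes = 6 + 2 + 2 + 1 + 0 + 0 + 4 = 15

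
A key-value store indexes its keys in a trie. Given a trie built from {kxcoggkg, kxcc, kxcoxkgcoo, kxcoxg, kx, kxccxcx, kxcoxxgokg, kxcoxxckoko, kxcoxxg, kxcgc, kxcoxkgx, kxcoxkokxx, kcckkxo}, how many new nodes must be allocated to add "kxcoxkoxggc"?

4

"kxcoxko" is already a path in the trie; the remaining "xggc" must be added.
New nodes needed: |"kxcoxkoxggc"| − 7 = 11 − 7 = 4.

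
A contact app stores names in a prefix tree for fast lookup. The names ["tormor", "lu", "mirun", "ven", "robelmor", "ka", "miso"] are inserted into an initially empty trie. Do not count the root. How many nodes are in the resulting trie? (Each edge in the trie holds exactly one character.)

28

Count nodes per top-level branch (shared prefixes stored once):
  'k'-branch (ka): 2 nodes
  'l'-branch (lu): 2 nodes
  'm'-branch (mirun, miso): 7 nodes
  'r'-branch (robelmor): 8 nodes
  't'-branch (tormor): 6 nodes
  'v'-branch (ven): 3 nodes
Sum: 28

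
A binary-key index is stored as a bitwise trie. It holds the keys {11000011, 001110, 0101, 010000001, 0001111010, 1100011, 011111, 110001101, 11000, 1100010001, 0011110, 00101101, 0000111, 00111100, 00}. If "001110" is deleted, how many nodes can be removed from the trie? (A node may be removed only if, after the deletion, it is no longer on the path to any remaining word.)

A node on "001110"'s path can go only if nothing else ends at it or branches off below it.
The suffix "0" (1 node) is used only by "001110"; the node for "00111" still has the child "1", so pruning stops there.
Nodes removed: 1

1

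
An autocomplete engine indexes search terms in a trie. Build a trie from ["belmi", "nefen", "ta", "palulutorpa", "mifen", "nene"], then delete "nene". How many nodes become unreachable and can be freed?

2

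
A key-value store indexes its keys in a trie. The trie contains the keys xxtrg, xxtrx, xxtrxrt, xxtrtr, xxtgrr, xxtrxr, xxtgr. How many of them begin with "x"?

7

Walk to "x"; the words in its subtree are exactly those with that prefix.
Words under "x": xxtgr, xxtgrr, xxtrg, xxtrtr, xxtrx, xxtrxr, xxtrxrt
Count: 7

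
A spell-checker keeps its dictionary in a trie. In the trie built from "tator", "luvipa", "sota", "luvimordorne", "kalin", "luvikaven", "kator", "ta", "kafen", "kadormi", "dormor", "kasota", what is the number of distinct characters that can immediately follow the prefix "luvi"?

Walk "luvi" from the root, arriving at one node.
Characters that immediately follow "luvi" among the stored strings: {k, m, p}.
That node has 3 child edges.

3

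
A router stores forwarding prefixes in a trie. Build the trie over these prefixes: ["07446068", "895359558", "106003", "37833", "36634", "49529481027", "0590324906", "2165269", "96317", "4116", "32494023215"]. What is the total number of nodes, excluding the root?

Count nodes per top-level branch (shared prefixes stored once):
  '0'-branch (0590324906, 07446068): 17 nodes
  '1'-branch (106003): 6 nodes
  '2'-branch (2165269): 7 nodes
  '3'-branch (32494023215, 36634, 37833): 19 nodes
  '4'-branch (4116, 49529481027): 14 nodes
  '8'-branch (895359558): 9 nodes
  '9'-branch (96317): 5 nodes
Sum: 77

77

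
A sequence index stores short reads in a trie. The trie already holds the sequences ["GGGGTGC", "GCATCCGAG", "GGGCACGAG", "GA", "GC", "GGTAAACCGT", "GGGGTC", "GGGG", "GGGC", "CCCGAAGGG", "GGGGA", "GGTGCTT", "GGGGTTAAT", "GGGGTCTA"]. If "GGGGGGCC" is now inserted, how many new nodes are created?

4

The longest prefix of "GGGGGGCC" already in the trie is "GGGG" (length 4).
New nodes needed: |"GGGGGGCC"| − 4 = 8 − 4 = 4.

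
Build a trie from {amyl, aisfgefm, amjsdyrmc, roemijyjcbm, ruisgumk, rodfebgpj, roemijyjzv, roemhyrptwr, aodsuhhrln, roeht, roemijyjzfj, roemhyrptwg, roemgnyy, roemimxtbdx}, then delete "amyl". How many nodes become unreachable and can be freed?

After clearing the end-marker at "amyl", prune upward until reaching a node still needed by another word.
The suffix "yl" (2 nodes) is used only by "amyl"; the node for "am" still has the child "j", so pruning stops there.
Nodes removed: 2

2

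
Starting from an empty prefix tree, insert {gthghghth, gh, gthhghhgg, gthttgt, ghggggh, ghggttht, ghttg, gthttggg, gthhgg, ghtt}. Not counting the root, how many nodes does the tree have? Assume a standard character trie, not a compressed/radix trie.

Count nodes per top-level branch (shared prefixes stored once):
  'g'-branch (gh, ghggggh, ghggttht, ghtt, ghttg, gthghghth, gthhgg, gthhghhgg, gthttggg, gthttgt): 35 nodes
Sum: 35

35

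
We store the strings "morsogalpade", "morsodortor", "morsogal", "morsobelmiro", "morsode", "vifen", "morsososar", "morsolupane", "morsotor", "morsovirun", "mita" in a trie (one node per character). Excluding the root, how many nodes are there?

53

Trace insertions, counting only characters that open a new branch:
  "morsogalpade" → 12 new (m, o, r, s, o, g, a, l, p, a, d, e)
  "morsodortor" → prefix "morso" already present; 6 new (d, o, r, t, o, r)
  "morsogal" → prefix "morsogal" already present; 0 new (none)
  "morsobelmiro" → prefix "morso" already present; 7 new (b, e, l, m, i, r, o)
  "morsode" → prefix "morsod" already present; 1 new (e)
  "vifen" → 5 new (v, i, f, e, n)
  "morsososar" → prefix "morso" already present; 5 new (s, o, s, a, r)
  "morsolupane" → prefix "morso" already present; 6 new (l, u, p, a, n, e)
  "morsotor" → prefix "morso" already present; 3 new (t, o, r)
  "morsovirun" → prefix "morso" already present; 5 new (v, i, r, u, n)
  "mita" → prefix "m" already present; 3 new (i, t, a)
Total nodes = 12 + 6 + 0 + 7 + 1 + 5 + 5 + 6 + 3 + 5 + 3 = 53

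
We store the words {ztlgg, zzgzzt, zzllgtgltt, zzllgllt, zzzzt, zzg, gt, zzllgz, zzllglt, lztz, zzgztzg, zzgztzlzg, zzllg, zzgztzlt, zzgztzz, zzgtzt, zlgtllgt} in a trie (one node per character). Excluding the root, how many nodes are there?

50

Count nodes per top-level branch (shared prefixes stored once):
  'g'-branch (gt): 2 nodes
  'l'-branch (lztz): 4 nodes
  'z'-branch (zlgtllgt, ztlgg, zzg, zzgtzt, zzgztzg, zzgztzlt, zzgztzlzg, zzgztzz, zzgzzt, zzllg, zzllgllt, zzllglt, zzllgtgltt, zzllgz, zzzzt): 44 nodes
Sum: 50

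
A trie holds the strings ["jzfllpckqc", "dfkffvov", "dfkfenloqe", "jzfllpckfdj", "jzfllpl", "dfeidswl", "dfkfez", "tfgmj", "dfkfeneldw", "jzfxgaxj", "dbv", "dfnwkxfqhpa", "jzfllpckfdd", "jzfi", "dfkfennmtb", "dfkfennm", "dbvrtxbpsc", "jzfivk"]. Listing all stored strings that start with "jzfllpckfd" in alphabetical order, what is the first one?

jzfllpckfdd

DFS of the "jzfllpckfd" subtree visits, in order: "jzfllpckfdd", "jzfllpckfdj"
The 1st is jzfllpckfdd.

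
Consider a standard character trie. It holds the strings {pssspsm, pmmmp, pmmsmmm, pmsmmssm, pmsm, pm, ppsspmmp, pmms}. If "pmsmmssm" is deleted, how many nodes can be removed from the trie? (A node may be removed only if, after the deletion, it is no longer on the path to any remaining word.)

4

Walk "pmsmmssm" from the leaf back toward the root, removing each node that no remaining word uses.
The suffix "mssm" (4 nodes) is used only by "pmsmmssm"; "pmsm" is itself a stored word, so pruning stops there.
Nodes removed: 4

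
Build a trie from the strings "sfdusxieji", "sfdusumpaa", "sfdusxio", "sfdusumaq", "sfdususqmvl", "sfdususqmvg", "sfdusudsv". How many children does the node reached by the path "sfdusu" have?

Follow the path "sfdusu" to its node, then look at its outgoing edges.
Characters that immediately follow "sfdusu" among the stored strings: {d, m, s}.
That node has 3 child edges.

3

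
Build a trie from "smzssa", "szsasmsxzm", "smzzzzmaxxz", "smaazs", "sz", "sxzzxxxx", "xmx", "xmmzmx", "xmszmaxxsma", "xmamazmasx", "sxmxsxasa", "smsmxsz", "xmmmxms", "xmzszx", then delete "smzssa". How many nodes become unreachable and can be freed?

3

A node on "smzssa"'s path can go only if nothing else ends at it or branches off below it.
The suffix "ssa" (3 nodes) is used only by "smzssa"; the node for "smz" still has the child "z", so pruning stops there.
Nodes removed: 3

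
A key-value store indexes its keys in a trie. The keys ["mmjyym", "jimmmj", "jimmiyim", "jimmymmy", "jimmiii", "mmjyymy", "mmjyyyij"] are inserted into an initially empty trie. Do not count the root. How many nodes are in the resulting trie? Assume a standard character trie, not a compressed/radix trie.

26

For each word, the new-node count is its length minus the longest prefix already in the trie:
  "mmjyym" → 6 new (m, m, j, y, y, m)
  "jimmmj" → 6 new (j, i, m, m, m, j)
  "jimmiyim" → prefix "jimm" already present; 4 new (i, y, i, m)
  "jimmymmy" → prefix "jimm" already present; 4 new (y, m, m, y)
  "jimmiii" → prefix "jimmi" already present; 2 new (i, i)
  "mmjyymy" → prefix "mmjyym" already present; 1 new (y)
  "mmjyyyij" → prefix "mmjyy" already present; 3 new (y, i, j)
Total nodes = 6 + 6 + 4 + 4 + 2 + 1 + 3 = 26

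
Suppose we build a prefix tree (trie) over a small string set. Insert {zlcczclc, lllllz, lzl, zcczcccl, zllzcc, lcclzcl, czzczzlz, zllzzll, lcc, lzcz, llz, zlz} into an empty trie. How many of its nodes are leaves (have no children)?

11

A leaf is a node with no children — equivalently, the end of a word that is not a proper prefix of any other stored word.
Those words: "czzczzlz", "lcclzcl", "lllllz", "llz", "lzcz", "lzl", "zcczcccl", "zlcczclc", "zllzcc", "zllzzll", "zlz"
Leaf count: 11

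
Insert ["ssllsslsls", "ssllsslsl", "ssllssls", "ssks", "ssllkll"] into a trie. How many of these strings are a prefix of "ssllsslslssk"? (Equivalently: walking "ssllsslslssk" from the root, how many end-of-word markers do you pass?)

3

Check each prefix of "ssllsslslssk" against the stored set — each match is an end-marker on the path.
Prefixes of the query that are stored words: "ssllssls", "ssllsslsl", "ssllsslsls"
Count: 3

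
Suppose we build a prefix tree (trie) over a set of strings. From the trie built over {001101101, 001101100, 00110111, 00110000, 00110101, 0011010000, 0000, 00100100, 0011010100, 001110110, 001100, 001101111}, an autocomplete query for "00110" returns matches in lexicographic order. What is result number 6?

001101100

Words with prefix "00110", in lexicographic order: "001100", "00110000", "0011010000", "00110101", "0011010100", "001101100", "001101101", "00110111", "001101111"
Position 6: 001101100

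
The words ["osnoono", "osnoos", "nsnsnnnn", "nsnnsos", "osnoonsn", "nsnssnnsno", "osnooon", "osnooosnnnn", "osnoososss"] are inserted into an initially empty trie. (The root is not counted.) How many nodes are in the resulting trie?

39

Count nodes per top-level branch (shared prefixes stored once):
  'n'-branch (nsnnsos, nsnsnnnn, nsnssnnsno): 18 nodes
  'o'-branch (osnoono, osnoonsn, osnooon, osnooosnnnn, osnoos, osnoososss): 21 nodes
Sum: 39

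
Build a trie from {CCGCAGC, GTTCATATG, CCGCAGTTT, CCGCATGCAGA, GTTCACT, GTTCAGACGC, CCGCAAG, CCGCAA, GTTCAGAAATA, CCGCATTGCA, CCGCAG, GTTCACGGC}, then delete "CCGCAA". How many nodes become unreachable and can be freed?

0

Walk "CCGCAA" from the leaf back toward the root, removing each node that no remaining word uses.
Every node on "CCGCAA" is still needed (e.g. by "CCGCAAG"), so nothing is freed.
Nodes removed: 0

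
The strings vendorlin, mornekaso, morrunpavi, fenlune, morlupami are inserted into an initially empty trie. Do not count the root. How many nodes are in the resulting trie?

Count nodes per top-level branch (shared prefixes stored once):
  'f'-branch (fenlune): 7 nodes
  'm'-branch (morlupami, mornekaso, morrunpavi): 22 nodes
  'v'-branch (vendorlin): 9 nodes
Sum: 38

38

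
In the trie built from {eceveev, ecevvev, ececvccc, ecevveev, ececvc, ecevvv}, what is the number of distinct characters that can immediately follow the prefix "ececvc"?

The children of the "ececvc" node are the distinct next characters among strings starting with "ececvc".
Characters that immediately follow "ececvc" among the stored strings: {c}.
That node has 1 child edge.

1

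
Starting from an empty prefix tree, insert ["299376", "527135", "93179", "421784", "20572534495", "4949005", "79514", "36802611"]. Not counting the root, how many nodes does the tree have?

Count nodes per top-level branch (shared prefixes stored once):
  '2'-branch (20572534495, 299376): 16 nodes
  '3'-branch (36802611): 8 nodes
  '4'-branch (421784, 4949005): 12 nodes
  '5'-branch (527135): 6 nodes
  '7'-branch (79514): 5 nodes
  '9'-branch (93179): 5 nodes
Sum: 52

52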